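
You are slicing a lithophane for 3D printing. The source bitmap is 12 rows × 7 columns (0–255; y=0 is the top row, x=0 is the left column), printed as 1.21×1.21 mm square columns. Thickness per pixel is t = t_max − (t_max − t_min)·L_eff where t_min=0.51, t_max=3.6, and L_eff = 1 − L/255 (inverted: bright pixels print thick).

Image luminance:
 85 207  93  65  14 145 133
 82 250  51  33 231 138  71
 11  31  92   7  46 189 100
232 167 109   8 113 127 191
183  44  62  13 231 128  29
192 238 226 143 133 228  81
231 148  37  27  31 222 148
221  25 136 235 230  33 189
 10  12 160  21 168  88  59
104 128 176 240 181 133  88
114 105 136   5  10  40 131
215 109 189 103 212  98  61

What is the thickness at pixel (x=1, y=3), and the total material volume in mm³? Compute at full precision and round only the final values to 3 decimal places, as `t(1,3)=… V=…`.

span = t_max - t_min = 3.6 - 0.51 = 3.090
L(1,3) = 167, L_eff = 1 - 167/255 = 0.345098 (inverted)
t(1,3) = 3.6 - 3.090·0.345098 = 2.534
Σt over all 12·7 pixels = 1390123/8500 ≈ 163.5438824
V = pitch²·Σt = 1.21²·1390123/8500 = 239.445

t(1,3)=2.534 V=239.445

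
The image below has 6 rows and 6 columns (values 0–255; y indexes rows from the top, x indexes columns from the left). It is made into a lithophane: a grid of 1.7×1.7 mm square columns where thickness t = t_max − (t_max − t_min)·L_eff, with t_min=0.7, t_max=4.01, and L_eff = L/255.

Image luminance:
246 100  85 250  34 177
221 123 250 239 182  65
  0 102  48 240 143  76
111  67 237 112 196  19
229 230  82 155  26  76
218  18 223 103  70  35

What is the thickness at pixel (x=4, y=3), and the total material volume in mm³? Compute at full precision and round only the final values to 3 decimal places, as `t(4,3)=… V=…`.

t(4,3)=1.466 V=237.587

span = t_max - t_min = 4.01 - 0.7 = 3.310
L(4,3) = 196, L_eff = 196/255 = 0.768627
t(4,3) = 4.01 - 3.310·0.768627 = 1.466
Σt over all 6·6 pixels = 174696/2125 ≈ 82.2098824
V = pitch²·Σt = 1.7²·174696/2125 = 237.587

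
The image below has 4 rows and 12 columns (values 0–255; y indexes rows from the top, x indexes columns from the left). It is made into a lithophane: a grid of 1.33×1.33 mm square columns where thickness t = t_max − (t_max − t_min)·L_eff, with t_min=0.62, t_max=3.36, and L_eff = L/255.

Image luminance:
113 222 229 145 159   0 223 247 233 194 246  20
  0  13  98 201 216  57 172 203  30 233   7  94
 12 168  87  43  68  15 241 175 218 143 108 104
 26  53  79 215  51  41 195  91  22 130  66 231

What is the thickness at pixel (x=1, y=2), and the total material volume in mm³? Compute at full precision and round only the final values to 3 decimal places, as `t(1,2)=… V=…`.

span = t_max - t_min = 3.36 - 0.62 = 2.740
L(1,2) = 168, L_eff = 168/255 = 0.658824
t(1,2) = 3.36 - 2.740·0.658824 = 1.555
Σt over all 4·12 pixels = 414317/4250 ≈ 97.4863529
V = pitch²·Σt = 1.33²·414317/4250 = 172.444

t(1,2)=1.555 V=172.444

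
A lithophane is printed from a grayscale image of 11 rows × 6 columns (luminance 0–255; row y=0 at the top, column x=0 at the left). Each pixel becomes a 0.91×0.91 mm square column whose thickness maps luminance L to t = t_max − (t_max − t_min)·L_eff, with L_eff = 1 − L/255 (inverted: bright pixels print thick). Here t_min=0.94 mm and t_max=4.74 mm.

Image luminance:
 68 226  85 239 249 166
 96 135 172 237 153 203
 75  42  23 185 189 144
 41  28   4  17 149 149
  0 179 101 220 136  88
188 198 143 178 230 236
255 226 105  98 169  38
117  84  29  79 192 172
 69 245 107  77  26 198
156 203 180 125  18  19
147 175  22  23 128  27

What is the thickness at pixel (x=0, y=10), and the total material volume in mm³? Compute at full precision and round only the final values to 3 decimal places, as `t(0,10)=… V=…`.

t(0,10)=3.131 V=156.034

span = t_max - t_min = 4.74 - 0.94 = 3.800
L(0,10) = 147, L_eff = 1 - 147/255 = 0.423529 (inverted)
t(0,10) = 4.74 - 3.800·0.423529 = 3.131
Σt over all 11·6 pixels = 16016/85 ≈ 188.4235294
V = pitch²·Σt = 0.91²·16016/85 = 156.034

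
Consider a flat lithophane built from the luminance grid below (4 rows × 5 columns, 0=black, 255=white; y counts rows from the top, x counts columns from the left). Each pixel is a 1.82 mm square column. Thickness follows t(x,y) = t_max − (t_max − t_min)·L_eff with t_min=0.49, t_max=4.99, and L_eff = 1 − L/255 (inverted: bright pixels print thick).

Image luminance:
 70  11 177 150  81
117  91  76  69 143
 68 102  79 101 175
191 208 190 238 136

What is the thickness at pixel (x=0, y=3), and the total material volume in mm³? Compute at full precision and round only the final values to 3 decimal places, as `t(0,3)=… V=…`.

t(0,3)=3.861 V=177.019

span = t_max - t_min = 4.99 - 0.49 = 4.500
L(0,3) = 191, L_eff = 1 - 191/255 = 0.250980 (inverted)
t(0,3) = 4.99 - 4.500·0.250980 = 3.861
Σt over all 4·5 pixels = 1817/34 ≈ 53.4411765
V = pitch²·Σt = 1.82²·1817/34 = 177.019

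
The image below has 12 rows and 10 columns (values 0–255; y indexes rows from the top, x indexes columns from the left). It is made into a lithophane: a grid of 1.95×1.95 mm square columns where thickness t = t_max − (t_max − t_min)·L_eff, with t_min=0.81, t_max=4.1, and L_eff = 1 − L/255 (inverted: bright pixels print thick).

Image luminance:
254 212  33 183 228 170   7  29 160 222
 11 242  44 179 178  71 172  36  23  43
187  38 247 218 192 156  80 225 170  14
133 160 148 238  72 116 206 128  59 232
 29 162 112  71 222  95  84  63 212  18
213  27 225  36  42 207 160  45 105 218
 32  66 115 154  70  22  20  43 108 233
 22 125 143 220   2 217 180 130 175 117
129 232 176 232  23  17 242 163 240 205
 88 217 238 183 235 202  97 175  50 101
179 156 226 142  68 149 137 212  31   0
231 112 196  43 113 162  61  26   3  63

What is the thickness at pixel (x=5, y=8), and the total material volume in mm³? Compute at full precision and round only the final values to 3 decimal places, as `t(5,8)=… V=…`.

t(5,8)=1.029 V=1135.474

span = t_max - t_min = 4.1 - 0.81 = 3.290
L(5,8) = 17, L_eff = 1 - 17/255 = 0.933333 (inverted)
t(5,8) = 4.1 - 3.290·0.933333 = 1.029
Σt over all 12·10 pixels = 7614619/25500 ≈ 298.6125098
V = pitch²·Σt = 1.95²·7614619/25500 = 1135.474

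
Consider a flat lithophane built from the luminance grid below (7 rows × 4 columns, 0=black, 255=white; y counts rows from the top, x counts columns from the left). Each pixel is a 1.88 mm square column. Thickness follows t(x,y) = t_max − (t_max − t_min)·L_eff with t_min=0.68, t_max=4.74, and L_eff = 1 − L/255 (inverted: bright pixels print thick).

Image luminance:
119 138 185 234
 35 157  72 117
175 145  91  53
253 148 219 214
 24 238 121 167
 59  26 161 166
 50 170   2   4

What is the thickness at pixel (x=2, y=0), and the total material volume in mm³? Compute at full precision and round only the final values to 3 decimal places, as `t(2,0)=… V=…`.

span = t_max - t_min = 4.74 - 0.68 = 4.060
L(2,0) = 185, L_eff = 1 - 185/255 = 0.274510 (inverted)
t(2,0) = 4.74 - 4.060·0.274510 = 3.625
Σt over all 7·4 pixels = 320663/4250 ≈ 75.4501176
V = pitch²·Σt = 1.88²·320663/4250 = 266.671

t(2,0)=3.625 V=266.671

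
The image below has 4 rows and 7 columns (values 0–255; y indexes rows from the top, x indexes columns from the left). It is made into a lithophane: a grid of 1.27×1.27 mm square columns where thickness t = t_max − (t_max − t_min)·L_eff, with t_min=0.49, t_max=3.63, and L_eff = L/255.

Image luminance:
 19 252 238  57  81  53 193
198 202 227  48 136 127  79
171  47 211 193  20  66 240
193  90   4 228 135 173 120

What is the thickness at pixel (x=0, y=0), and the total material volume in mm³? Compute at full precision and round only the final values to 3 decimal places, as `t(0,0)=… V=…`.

span = t_max - t_min = 3.63 - 0.49 = 3.140
L(0,0) = 19, L_eff = 19/255 = 0.074510
t(0,0) = 3.63 - 3.140·0.074510 = 3.396
Σt over all 4·7 pixels = 233051/4250 ≈ 54.8355294
V = pitch²·Σt = 1.27²·233051/4250 = 88.444

t(0,0)=3.396 V=88.444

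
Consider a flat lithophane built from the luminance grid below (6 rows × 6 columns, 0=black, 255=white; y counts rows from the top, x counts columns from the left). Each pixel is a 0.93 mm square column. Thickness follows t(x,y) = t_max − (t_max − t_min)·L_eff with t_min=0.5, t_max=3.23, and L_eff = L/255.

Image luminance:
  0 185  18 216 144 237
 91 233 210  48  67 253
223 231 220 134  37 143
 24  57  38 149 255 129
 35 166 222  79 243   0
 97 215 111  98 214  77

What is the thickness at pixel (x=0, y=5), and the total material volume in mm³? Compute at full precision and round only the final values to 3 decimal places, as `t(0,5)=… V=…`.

t(0,5)=2.192 V=55.208

span = t_max - t_min = 3.23 - 0.5 = 2.730
L(0,5) = 97, L_eff = 97/255 = 0.380392
t(0,5) = 3.23 - 2.730·0.380392 = 2.192
Σt over all 6·6 pixels = 542571/8500 ≈ 63.8318824
V = pitch²·Σt = 0.93²·542571/8500 = 55.208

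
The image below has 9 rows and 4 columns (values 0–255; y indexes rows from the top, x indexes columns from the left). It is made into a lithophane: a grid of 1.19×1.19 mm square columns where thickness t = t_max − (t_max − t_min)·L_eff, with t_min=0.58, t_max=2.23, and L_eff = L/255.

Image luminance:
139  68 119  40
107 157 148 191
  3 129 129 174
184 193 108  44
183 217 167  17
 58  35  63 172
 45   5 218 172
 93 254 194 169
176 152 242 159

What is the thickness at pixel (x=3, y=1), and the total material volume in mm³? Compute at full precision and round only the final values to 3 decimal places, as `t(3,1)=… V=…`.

t(3,1)=0.994 V=70.398

span = t_max - t_min = 2.23 - 0.58 = 1.650
L(3,1) = 191, L_eff = 191/255 = 0.749020
t(3,1) = 2.23 - 1.650·0.749020 = 0.994
Σt over all 9·4 pixels = 21128/425 ≈ 49.7129412
V = pitch²·Σt = 1.19²·21128/425 = 70.398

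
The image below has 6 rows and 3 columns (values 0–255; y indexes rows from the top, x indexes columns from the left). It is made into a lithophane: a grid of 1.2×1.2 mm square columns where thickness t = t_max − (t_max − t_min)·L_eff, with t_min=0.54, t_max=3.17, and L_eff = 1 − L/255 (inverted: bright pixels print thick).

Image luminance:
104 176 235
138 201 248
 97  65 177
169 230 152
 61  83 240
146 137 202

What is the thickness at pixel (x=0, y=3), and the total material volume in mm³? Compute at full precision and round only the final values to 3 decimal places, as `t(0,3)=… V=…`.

t(0,3)=2.283 V=56.488

span = t_max - t_min = 3.17 - 0.54 = 2.630
L(0,3) = 169, L_eff = 1 - 169/255 = 0.337255 (inverted)
t(0,3) = 3.17 - 2.630·0.337255 = 2.283
Σt over all 6·3 pixels = 1000303/25500 ≈ 39.2275686
V = pitch²·Σt = 1.2²·1000303/25500 = 56.488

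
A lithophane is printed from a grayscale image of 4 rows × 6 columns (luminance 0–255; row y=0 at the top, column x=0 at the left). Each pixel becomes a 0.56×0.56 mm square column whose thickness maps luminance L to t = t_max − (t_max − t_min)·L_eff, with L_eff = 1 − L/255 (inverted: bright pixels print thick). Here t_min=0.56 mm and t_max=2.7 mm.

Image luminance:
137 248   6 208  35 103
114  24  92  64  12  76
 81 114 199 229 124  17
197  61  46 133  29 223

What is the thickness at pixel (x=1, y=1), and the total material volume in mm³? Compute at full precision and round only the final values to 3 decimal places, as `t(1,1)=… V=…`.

span = t_max - t_min = 2.7 - 0.56 = 2.140
L(1,1) = 24, L_eff = 1 - 24/255 = 0.905882 (inverted)
t(1,1) = 2.7 - 2.140·0.905882 = 0.761
Σt over all 4·6 pixels = 223282/6375 ≈ 35.0246275
V = pitch²·Σt = 0.56²·223282/6375 = 10.984

t(1,1)=0.761 V=10.984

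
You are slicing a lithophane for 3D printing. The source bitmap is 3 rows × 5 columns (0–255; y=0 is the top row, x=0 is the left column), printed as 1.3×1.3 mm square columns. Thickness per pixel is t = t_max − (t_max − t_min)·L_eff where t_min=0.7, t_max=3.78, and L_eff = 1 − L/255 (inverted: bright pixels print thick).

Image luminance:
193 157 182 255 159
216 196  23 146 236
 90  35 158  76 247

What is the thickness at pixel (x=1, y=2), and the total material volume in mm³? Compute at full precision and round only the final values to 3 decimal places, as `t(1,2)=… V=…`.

span = t_max - t_min = 3.78 - 0.7 = 3.080
L(1,2) = 35, L_eff = 1 - 35/255 = 0.862745 (inverted)
t(1,2) = 3.78 - 3.080·0.862745 = 1.123
Σt over all 3·5 pixels = 498701/12750 ≈ 39.1138039
V = pitch²·Σt = 1.3²·498701/12750 = 66.102

t(1,2)=1.123 V=66.102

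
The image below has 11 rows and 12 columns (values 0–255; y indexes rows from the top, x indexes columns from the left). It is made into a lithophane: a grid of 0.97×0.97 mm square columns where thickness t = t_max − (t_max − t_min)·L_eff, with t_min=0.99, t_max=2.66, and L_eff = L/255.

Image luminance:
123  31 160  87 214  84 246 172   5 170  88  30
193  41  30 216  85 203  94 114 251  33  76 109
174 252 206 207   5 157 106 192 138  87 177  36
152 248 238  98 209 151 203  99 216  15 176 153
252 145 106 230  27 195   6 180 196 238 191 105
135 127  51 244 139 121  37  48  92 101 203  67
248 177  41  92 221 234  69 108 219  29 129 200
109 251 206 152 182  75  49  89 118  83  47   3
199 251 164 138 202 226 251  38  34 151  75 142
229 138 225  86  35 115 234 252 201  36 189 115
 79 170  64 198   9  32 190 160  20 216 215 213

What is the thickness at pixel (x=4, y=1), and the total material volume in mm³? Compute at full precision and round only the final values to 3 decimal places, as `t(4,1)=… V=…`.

span = t_max - t_min = 2.66 - 0.99 = 1.670
L(4,1) = 85, L_eff = 85/255 = 0.333333
t(4,1) = 2.66 - 1.670·0.333333 = 2.103
Σt over all 11·12 pixels = 5912657/25500 ≈ 231.8689020
V = pitch²·Σt = 0.97²·5912657/25500 = 218.165

t(4,1)=2.103 V=218.165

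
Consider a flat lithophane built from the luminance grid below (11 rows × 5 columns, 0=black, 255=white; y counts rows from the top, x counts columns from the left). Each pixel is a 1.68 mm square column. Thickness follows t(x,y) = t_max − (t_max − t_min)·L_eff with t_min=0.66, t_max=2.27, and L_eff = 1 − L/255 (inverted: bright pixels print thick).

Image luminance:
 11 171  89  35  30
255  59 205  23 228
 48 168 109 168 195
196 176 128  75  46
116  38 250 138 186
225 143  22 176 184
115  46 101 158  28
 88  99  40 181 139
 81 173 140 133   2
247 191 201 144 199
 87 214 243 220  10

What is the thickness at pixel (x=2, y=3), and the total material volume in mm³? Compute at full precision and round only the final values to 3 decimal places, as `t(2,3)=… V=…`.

t(2,3)=1.468 V=230.275

span = t_max - t_min = 2.27 - 0.66 = 1.610
L(2,3) = 128, L_eff = 1 - 128/255 = 0.498039 (inverted)
t(2,3) = 2.27 - 1.610·0.498039 = 1.468
Σt over all 11·5 pixels = 693501/8500 ≈ 81.5883529
V = pitch²·Σt = 1.68²·693501/8500 = 230.275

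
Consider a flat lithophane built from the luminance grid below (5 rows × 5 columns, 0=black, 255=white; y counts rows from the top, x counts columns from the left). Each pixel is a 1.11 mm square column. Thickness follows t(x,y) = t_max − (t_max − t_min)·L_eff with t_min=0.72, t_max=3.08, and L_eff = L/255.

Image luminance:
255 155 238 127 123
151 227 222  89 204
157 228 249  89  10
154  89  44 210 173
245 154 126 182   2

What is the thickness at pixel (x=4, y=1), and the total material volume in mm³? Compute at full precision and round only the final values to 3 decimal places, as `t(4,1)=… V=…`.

span = t_max - t_min = 3.08 - 0.72 = 2.360
L(4,1) = 204, L_eff = 204/255 = 0.800000
t(4,1) = 3.08 - 2.360·0.800000 = 1.192
Σt over all 5·5 pixels = 86866/2125 ≈ 40.8781176
V = pitch²·Σt = 1.11²·86866/2125 = 50.366

t(4,1)=1.192 V=50.366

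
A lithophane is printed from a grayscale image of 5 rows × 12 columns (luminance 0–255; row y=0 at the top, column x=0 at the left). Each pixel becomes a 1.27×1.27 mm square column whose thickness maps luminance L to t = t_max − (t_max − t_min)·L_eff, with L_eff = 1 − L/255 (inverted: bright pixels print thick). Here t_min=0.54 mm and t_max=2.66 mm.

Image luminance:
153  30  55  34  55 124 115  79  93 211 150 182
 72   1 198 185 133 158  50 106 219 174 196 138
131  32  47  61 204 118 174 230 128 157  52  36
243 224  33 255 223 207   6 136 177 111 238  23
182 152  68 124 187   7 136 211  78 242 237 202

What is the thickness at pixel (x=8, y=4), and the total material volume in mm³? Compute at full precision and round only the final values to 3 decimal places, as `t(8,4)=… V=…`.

span = t_max - t_min = 2.66 - 0.54 = 2.120
L(8,4) = 78, L_eff = 1 - 78/255 = 0.694118 (inverted)
t(8,4) = 2.66 - 2.120·0.694118 = 1.188
Σt over all 5·12 pixels = 209883/2125 ≈ 98.7684706
V = pitch²·Σt = 1.27²·209883/2125 = 159.304

t(8,4)=1.188 V=159.304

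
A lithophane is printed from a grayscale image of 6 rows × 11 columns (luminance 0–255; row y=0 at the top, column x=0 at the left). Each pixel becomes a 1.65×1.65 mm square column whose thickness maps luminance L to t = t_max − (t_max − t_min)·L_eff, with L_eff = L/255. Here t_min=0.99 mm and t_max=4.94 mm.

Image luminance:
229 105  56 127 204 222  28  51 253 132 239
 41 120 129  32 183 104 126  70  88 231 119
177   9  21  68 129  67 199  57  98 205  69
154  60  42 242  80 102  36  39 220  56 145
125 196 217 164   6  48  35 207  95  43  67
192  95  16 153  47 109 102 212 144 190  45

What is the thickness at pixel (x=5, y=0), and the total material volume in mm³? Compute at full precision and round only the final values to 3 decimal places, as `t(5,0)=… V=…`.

span = t_max - t_min = 4.94 - 0.99 = 3.950
L(5,0) = 222, L_eff = 222/255 = 0.870588
t(5,0) = 4.94 - 3.950·0.870588 = 1.501
Σt over all 6·11 pixels = 264179/1275 ≈ 207.1992157
V = pitch²·Σt = 1.65²·264179/1275 = 564.100

t(5,0)=1.501 V=564.100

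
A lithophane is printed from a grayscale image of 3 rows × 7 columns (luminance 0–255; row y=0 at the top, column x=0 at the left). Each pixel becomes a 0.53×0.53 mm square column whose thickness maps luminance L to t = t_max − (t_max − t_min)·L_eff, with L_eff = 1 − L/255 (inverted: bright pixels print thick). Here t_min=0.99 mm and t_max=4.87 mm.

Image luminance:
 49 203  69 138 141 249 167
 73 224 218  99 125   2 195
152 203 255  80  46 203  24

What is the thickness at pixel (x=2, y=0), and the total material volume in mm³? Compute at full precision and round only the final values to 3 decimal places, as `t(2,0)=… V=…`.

span = t_max - t_min = 4.87 - 0.99 = 3.880
L(2,0) = 69, L_eff = 1 - 69/255 = 0.729412 (inverted)
t(2,0) = 4.87 - 3.880·0.729412 = 2.040
Σt over all 3·7 pixels = 332233/5100 ≈ 65.1437255
V = pitch²·Σt = 0.53²·332233/5100 = 18.299

t(2,0)=2.040 V=18.299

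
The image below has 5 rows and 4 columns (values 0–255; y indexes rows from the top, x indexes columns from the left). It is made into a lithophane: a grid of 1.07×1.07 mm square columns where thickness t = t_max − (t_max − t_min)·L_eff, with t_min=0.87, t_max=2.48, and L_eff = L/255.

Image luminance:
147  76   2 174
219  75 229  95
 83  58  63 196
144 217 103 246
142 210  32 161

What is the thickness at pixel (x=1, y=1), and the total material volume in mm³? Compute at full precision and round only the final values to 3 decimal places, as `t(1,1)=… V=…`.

t(1,1)=2.006 V=37.472

span = t_max - t_min = 2.48 - 0.87 = 1.610
L(1,1) = 75, L_eff = 75/255 = 0.294118
t(1,1) = 2.48 - 1.610·0.294118 = 2.006
Σt over all 5·4 pixels = 208652/6375 ≈ 32.7297255
V = pitch²·Σt = 1.07²·208652/6375 = 37.472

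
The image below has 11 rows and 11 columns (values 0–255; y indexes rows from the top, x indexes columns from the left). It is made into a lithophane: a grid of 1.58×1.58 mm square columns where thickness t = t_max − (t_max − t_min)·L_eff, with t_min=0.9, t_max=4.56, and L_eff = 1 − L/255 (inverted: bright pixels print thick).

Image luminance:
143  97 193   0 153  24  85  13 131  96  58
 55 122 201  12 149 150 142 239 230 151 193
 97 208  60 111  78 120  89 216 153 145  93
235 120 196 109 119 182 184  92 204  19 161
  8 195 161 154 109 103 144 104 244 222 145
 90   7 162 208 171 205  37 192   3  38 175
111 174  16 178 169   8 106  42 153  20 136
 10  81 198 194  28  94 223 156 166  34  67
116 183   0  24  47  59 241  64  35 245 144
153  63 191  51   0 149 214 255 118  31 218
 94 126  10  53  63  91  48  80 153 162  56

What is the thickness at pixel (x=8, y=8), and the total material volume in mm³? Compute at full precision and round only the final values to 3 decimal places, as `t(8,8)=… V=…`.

t(8,8)=1.402 V=788.035

span = t_max - t_min = 4.56 - 0.9 = 3.660
L(8,8) = 35, L_eff = 1 - 35/255 = 0.862745 (inverted)
t(8,8) = 4.56 - 3.660·0.862745 = 1.402
Σt over all 11·11 pixels = 1341591/4250 ≈ 315.6684706
V = pitch²·Σt = 1.58²·1341591/4250 = 788.035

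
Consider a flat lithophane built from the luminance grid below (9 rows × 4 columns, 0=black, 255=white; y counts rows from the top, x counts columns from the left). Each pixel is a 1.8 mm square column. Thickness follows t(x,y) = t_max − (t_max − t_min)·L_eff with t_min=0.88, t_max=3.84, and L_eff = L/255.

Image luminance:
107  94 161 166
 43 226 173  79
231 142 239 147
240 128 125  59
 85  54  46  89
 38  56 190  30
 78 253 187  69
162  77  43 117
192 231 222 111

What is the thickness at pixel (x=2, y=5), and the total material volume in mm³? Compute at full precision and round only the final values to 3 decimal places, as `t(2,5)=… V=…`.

span = t_max - t_min = 3.84 - 0.88 = 2.960
L(2,5) = 190, L_eff = 190/255 = 0.745098
t(2,5) = 3.84 - 2.960·0.745098 = 1.635
Σt over all 9·4 pixels = 106844/1275 ≈ 83.7992157
V = pitch²·Σt = 1.8²·106844/1275 = 271.509

t(2,5)=1.635 V=271.509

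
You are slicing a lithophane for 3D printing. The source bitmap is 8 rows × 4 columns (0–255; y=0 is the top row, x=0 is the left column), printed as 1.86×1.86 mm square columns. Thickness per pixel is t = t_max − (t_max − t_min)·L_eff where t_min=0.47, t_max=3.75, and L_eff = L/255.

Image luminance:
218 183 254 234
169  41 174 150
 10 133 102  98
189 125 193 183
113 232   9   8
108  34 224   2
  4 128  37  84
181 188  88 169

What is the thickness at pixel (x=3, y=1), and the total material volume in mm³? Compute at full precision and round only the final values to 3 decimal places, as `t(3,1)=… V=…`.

span = t_max - t_min = 3.75 - 0.47 = 3.280
L(3,1) = 150, L_eff = 150/255 = 0.588235
t(3,1) = 3.75 - 3.280·0.588235 = 1.821
Σt over all 8·4 pixels = 28778/425 ≈ 67.7129412
V = pitch²·Σt = 1.86²·28778/425 = 234.260

t(3,1)=1.821 V=234.260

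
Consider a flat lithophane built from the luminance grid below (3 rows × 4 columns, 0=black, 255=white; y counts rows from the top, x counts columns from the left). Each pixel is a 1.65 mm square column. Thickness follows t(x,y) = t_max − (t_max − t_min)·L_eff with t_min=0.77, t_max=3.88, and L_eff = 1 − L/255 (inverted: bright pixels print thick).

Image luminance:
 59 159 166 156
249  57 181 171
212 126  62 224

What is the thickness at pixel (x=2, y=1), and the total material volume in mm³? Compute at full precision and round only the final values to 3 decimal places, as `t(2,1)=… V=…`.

span = t_max - t_min = 3.88 - 0.77 = 3.110
L(2,1) = 181, L_eff = 1 - 181/255 = 0.290196 (inverted)
t(2,1) = 3.88 - 3.110·0.290196 = 2.977
Σt over all 3·4 pixels = 401131/12750 ≈ 31.4612549
V = pitch²·Σt = 1.65²·401131/12750 = 85.653

t(2,1)=2.977 V=85.653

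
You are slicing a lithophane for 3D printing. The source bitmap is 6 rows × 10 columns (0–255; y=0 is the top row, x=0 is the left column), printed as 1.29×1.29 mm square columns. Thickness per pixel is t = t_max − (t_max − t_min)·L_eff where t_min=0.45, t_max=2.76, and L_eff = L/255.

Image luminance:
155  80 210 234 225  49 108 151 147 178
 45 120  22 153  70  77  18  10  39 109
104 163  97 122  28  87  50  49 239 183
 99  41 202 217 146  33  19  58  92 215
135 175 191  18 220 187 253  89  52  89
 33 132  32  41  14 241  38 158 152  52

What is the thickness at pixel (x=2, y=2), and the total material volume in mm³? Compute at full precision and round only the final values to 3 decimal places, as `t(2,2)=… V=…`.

t(2,2)=1.881 V=173.880

span = t_max - t_min = 2.76 - 0.45 = 2.310
L(2,2) = 97, L_eff = 97/255 = 0.380392
t(2,2) = 2.76 - 2.310·0.380392 = 1.881
Σt over all 6·10 pixels = 444079/4250 ≈ 104.4891765
V = pitch²·Σt = 1.29²·444079/4250 = 173.880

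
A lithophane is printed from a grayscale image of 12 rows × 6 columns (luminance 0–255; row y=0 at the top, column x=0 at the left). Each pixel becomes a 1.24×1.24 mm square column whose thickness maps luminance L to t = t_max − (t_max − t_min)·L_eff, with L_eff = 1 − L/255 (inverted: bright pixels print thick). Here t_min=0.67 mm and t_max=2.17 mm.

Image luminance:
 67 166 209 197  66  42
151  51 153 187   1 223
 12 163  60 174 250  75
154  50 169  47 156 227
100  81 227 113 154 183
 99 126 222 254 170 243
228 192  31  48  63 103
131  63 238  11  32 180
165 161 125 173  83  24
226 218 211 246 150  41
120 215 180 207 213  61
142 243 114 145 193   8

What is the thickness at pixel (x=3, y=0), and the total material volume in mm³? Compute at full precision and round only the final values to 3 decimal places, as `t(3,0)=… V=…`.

t(3,0)=1.829 V=164.675

span = t_max - t_min = 2.17 - 0.67 = 1.500
L(3,0) = 197, L_eff = 1 - 197/255 = 0.227451 (inverted)
t(3,0) = 2.17 - 1.500·0.227451 = 1.829
Σt over all 12·6 pixels = 45517/425 ≈ 107.0988235
V = pitch²·Σt = 1.24²·45517/425 = 164.675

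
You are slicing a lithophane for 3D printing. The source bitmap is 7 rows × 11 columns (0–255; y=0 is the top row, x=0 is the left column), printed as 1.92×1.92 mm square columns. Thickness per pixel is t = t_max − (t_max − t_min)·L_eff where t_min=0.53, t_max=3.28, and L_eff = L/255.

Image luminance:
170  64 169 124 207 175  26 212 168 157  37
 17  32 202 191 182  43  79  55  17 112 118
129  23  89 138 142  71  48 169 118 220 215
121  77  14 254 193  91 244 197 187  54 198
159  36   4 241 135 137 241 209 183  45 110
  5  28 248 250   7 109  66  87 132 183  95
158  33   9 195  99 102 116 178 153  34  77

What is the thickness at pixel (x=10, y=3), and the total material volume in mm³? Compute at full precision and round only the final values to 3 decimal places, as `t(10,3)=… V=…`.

t(10,3)=1.145 V=556.821

span = t_max - t_min = 3.28 - 0.53 = 2.750
L(10,3) = 198, L_eff = 198/255 = 0.776471
t(10,3) = 3.28 - 2.750·0.776471 = 1.145
Σt over all 7·11 pixels = 770341/5100 ≈ 151.0472549
V = pitch²·Σt = 1.92²·770341/5100 = 556.821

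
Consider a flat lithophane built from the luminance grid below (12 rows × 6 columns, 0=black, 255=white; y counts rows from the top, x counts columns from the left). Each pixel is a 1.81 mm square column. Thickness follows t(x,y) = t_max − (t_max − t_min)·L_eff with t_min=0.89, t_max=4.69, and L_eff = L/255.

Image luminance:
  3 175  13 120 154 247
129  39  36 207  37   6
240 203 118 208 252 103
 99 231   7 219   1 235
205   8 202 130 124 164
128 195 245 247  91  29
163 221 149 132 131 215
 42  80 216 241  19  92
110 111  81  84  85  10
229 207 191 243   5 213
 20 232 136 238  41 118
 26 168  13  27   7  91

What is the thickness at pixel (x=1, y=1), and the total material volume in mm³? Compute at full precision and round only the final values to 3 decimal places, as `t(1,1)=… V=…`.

t(1,1)=4.109 V=655.320

span = t_max - t_min = 4.69 - 0.89 = 3.800
L(1,1) = 39, L_eff = 39/255 = 0.152941
t(1,1) = 4.69 - 3.800·0.152941 = 4.109
Σt over all 12·6 pixels = 85013/425 ≈ 200.0305882
V = pitch²·Σt = 1.81²·85013/425 = 655.320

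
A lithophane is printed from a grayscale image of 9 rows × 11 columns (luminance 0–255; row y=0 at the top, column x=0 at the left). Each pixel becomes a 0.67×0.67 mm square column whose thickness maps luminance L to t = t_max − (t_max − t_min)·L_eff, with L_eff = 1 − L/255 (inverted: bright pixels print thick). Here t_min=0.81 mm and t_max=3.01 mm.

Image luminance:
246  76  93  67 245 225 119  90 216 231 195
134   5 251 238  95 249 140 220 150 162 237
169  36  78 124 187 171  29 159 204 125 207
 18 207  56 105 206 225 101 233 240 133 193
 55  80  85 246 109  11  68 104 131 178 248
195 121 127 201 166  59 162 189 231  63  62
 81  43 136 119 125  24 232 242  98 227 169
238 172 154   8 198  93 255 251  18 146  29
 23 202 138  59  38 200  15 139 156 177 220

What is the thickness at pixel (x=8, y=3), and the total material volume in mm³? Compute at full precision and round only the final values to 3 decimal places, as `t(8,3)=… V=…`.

span = t_max - t_min = 3.01 - 0.81 = 2.200
L(8,3) = 240, L_eff = 1 - 240/255 = 0.058824 (inverted)
t(8,3) = 3.01 - 2.200·0.058824 = 2.881
Σt over all 9·11 pixels = 1034033/5100 ≈ 202.7515686
V = pitch²·Σt = 0.67²·1034033/5100 = 91.015

t(8,3)=2.881 V=91.015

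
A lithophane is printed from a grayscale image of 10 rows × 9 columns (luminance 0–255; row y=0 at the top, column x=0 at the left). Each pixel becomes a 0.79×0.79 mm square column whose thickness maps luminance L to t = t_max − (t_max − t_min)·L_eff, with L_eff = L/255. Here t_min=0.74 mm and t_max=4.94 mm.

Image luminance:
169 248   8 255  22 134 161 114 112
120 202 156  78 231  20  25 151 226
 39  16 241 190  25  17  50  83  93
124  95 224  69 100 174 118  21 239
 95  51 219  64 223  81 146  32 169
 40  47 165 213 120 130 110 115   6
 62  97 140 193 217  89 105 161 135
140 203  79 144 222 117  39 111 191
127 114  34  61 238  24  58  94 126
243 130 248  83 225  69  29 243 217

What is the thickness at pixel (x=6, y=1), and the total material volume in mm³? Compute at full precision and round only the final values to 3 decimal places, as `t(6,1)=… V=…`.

span = t_max - t_min = 4.94 - 0.74 = 4.200
L(6,1) = 25, L_eff = 25/255 = 0.098039
t(6,1) = 4.94 - 4.200·0.098039 = 4.528
Σt over all 10·9 pixels = 110667/425 ≈ 260.3929412
V = pitch²·Σt = 0.79²·110667/425 = 162.511

t(6,1)=4.528 V=162.511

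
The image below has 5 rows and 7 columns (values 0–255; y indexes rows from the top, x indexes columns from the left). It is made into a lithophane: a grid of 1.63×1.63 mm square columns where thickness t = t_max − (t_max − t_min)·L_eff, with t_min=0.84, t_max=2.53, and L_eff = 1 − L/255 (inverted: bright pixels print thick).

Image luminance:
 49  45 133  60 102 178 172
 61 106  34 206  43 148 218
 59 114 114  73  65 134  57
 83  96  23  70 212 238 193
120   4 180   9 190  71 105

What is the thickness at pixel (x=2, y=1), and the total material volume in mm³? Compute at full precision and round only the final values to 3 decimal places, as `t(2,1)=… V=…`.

t(2,1)=1.065 V=144.409

span = t_max - t_min = 2.53 - 0.84 = 1.690
L(2,1) = 34, L_eff = 1 - 34/255 = 0.866667 (inverted)
t(2,1) = 2.53 - 1.690·0.866667 = 1.065
Σt over all 5·7 pixels = 92399/1700 ≈ 54.3523529
V = pitch²·Σt = 1.63²·92399/1700 = 144.409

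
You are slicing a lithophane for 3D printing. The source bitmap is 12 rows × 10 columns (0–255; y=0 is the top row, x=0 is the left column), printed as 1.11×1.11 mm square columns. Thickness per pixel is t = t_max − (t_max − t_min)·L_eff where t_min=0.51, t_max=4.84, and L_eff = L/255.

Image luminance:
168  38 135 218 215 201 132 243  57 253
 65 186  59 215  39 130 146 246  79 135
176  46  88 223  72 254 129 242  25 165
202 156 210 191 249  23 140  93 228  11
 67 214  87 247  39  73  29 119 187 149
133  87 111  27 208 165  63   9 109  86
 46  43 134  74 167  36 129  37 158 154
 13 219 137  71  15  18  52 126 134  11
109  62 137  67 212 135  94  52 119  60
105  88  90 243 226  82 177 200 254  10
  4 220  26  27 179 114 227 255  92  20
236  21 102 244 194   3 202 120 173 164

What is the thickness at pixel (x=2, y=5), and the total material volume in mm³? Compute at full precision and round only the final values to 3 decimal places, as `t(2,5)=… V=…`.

span = t_max - t_min = 4.84 - 0.51 = 4.330
L(2,5) = 111, L_eff = 111/255 = 0.435294
t(2,5) = 4.84 - 4.330·0.435294 = 2.955
Σt over all 12·10 pixels = 488861/1500 ≈ 325.9073333
V = pitch²·Σt = 1.11²·488861/1500 = 401.550

t(2,5)=2.955 V=401.550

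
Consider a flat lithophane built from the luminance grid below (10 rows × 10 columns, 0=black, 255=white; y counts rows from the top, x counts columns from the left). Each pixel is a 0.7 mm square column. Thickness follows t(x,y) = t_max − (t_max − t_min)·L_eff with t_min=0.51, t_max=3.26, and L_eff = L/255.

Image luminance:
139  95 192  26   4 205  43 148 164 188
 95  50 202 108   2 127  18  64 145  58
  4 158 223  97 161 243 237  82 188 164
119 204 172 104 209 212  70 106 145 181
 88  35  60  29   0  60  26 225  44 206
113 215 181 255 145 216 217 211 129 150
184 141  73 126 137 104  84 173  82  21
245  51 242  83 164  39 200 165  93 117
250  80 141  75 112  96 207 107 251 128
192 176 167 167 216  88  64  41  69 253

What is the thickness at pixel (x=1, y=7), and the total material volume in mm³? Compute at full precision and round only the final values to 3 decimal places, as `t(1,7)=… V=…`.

span = t_max - t_min = 3.26 - 0.51 = 2.750
L(1,7) = 51, L_eff = 51/255 = 0.200000
t(1,7) = 3.26 - 2.750·0.200000 = 2.710
Σt over all 10·10 pixels = 62583/340 ≈ 184.0676471
V = pitch²·Σt = 0.7²·62583/340 = 90.193

t(1,7)=2.710 V=90.193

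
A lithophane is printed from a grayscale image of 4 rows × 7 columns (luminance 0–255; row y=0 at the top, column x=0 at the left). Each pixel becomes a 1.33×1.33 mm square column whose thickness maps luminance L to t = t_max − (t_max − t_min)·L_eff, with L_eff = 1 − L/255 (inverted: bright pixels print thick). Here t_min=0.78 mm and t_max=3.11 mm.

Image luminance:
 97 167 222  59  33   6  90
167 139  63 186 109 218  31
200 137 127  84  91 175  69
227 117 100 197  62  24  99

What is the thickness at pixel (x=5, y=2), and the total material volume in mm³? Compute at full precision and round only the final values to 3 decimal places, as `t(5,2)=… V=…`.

t(5,2)=2.379 V=91.906

span = t_max - t_min = 3.11 - 0.78 = 2.330
L(5,2) = 175, L_eff = 1 - 175/255 = 0.313725 (inverted)
t(5,2) = 3.11 - 2.330·0.313725 = 2.379
Σt over all 4·7 pixels = 331222/6375 ≈ 51.9563922
V = pitch²·Σt = 1.33²·331222/6375 = 91.906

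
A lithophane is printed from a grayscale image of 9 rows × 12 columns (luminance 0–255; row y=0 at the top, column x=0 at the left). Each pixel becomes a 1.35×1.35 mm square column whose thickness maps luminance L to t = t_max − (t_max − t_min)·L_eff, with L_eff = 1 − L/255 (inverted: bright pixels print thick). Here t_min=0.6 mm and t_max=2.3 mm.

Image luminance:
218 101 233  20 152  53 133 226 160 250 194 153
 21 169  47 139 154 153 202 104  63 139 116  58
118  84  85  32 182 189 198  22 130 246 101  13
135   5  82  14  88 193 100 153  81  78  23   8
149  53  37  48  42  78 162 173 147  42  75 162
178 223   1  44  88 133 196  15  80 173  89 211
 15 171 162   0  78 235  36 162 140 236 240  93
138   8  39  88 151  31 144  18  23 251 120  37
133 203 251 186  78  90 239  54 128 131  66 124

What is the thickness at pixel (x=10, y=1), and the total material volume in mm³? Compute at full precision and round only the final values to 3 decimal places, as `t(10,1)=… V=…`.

t(10,1)=1.373 V=270.167

span = t_max - t_min = 2.3 - 0.6 = 1.700
L(10,1) = 116, L_eff = 1 - 116/255 = 0.545098 (inverted)
t(10,1) = 2.3 - 1.700·0.545098 = 1.373
Σt over all 9·12 pixels = 148.24
V = pitch²·Σt = 1.35²·148.24 = 270.167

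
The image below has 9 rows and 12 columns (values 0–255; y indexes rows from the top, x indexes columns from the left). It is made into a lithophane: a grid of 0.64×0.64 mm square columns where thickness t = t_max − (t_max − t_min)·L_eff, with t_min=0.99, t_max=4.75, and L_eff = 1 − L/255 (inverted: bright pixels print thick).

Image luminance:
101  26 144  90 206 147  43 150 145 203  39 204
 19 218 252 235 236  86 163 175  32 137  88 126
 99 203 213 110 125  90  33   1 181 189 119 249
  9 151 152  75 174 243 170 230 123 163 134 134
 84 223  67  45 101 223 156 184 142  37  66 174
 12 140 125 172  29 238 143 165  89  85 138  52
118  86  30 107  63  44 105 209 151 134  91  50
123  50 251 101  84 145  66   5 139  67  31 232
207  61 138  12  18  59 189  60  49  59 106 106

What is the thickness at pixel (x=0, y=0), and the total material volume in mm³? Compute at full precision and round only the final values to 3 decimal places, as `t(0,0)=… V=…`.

span = t_max - t_min = 4.75 - 0.99 = 3.760
L(0,0) = 101, L_eff = 1 - 101/255 = 0.603922 (inverted)
t(0,0) = 4.75 - 3.760·0.603922 = 2.479
Σt over all 9·12 pixels = 636763/2125 ≈ 299.6531765
V = pitch²·Σt = 0.64²·636763/2125 = 122.738

t(0,0)=2.479 V=122.738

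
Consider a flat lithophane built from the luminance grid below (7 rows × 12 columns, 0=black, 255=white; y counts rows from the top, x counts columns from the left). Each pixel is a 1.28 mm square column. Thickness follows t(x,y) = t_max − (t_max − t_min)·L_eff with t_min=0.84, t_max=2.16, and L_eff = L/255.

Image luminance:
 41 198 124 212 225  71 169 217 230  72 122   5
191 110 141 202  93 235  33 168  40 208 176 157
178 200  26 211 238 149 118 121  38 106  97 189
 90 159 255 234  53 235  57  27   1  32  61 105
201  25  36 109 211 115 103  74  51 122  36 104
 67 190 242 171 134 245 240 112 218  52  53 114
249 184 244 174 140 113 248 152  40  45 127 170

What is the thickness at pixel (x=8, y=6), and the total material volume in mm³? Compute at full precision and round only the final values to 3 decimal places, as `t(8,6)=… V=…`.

t(8,6)=1.953 V=201.172

span = t_max - t_min = 2.16 - 0.84 = 1.320
L(8,6) = 40, L_eff = 40/255 = 0.156863
t(8,6) = 2.16 - 1.320·0.156863 = 1.953
Σt over all 7·12 pixels = 260919/2125 ≈ 122.7854118
V = pitch²·Σt = 1.28²·260919/2125 = 201.172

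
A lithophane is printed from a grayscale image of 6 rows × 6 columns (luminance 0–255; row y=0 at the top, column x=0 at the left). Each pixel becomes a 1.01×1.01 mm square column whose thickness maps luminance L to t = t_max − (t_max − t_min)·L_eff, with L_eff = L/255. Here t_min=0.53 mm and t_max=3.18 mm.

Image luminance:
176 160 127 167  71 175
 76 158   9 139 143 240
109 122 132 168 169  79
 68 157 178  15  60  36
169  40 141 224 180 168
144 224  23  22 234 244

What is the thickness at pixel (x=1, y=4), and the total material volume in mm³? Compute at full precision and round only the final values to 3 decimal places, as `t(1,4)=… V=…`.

t(1,4)=2.764 V=66.458

span = t_max - t_min = 3.18 - 0.53 = 2.650
L(1,4) = 40, L_eff = 40/255 = 0.156863
t(1,4) = 3.18 - 2.650·0.156863 = 2.764
Σt over all 6·6 pixels = 332257/5100 ≈ 65.1484314
V = pitch²·Σt = 1.01²·332257/5100 = 66.458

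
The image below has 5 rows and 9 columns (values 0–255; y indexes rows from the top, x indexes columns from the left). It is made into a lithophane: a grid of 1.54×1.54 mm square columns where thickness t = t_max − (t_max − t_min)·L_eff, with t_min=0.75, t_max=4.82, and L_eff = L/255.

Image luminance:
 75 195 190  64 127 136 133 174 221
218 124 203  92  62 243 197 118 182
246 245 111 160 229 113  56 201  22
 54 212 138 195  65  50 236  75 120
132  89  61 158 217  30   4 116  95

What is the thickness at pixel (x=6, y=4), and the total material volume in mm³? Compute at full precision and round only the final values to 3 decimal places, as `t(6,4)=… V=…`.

span = t_max - t_min = 4.82 - 0.75 = 4.070
L(6,4) = 4, L_eff = 4/255 = 0.015686
t(6,4) = 4.82 - 4.070·0.015686 = 4.756
Σt over all 5·9 pixels = 1507031/12750 ≈ 118.1985098
V = pitch²·Σt = 1.54²·1507031/12750 = 280.320

t(6,4)=4.756 V=280.320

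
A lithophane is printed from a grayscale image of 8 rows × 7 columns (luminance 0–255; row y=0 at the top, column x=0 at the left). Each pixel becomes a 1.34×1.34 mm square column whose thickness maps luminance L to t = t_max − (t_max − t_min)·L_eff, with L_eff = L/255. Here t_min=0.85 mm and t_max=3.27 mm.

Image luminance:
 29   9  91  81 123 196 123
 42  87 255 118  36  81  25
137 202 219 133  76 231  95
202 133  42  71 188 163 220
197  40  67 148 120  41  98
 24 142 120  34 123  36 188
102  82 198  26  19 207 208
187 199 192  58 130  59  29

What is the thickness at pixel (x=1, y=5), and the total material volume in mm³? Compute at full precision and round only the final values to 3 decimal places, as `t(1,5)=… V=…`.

span = t_max - t_min = 3.27 - 0.85 = 2.420
L(1,5) = 142, L_eff = 142/255 = 0.556863
t(1,5) = 3.27 - 2.420·0.556863 = 1.922
Σt over all 8·7 pixels = 775229/6375 ≈ 121.6045490
V = pitch²·Σt = 1.34²·775229/6375 = 218.353

t(1,5)=1.922 V=218.353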